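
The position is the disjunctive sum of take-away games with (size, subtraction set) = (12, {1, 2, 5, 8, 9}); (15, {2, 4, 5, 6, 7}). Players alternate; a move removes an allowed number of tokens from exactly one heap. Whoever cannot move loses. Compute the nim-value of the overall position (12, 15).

Heap A, S = {1, 2, 5, 8, 9}:
n :  0  1  2  3  4  5  6  7  8  9 10 11 12
G :  0  1  2  0  1  2  0  1  2  3  0  1  2
G_A(12) = 2.
Heap B, S = {2, 4, 5, 6, 7}:
G(0) = 0
G(1) = mex{} = 0
G(2) = mex{0} = 1
G(3) = mex{0} = 1
G(4) = mex{1,0} = 2
G(5) = mex{1,0,0} = 2
G(6) = mex{2,1,0,0} = 3
G(7) = mex{2,1,1,0,0} = 3
G(8) = mex{3,2,1,1,0} = 4
G(9) = mex{3,2,2,1,1} = 0
G(10) = mex{4,3,2,2,1} = 0
G(11) = mex{0,3,3,2,2} = 1
G(12) = mex{0,4,3,3,2} = 1
G(13) = mex{1,0,4,3,3} = 2
G(14) = mex{1,0,0,4,3} = 2
G(15) = mex{2,1,0,0,4} = 3
G_B(15) = 3.
Combined Grundy value = 2 ⊕ 3 = 1.

1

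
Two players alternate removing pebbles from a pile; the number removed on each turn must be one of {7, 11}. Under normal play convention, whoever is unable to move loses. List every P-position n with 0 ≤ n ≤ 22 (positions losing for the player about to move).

0, 1, 2, 3, 4, 5, 6, 18, 19, 20, 21, 22

n :  0  1  2  3  4  5  6  7  8  9 10 11 12 13 14 15 16 17 18 19 20 21 22
G :  0  0  0  0  0  0  0  1  1  1  1  1  1  1  2  2  2  2  0  0  0  0  0
P-positions are exactly the n with G(n) = 0.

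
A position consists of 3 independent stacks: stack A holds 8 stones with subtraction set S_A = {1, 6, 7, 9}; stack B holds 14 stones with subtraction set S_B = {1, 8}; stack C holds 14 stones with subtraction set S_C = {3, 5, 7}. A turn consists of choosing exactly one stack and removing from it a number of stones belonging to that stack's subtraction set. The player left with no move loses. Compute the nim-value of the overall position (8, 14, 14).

Stack A, S = {1, 6, 7, 9}:
n : 0 1 2 3 4 5 6 7 8
G : 0 1 0 1 0 1 2 3 2
G_A(8) = 2.
Stack B, S = {1, 8}:
n :  0  1  2  3  4  5  6  7  8  9 10 11 12 13 14
G :  0  1  0  1  0  1  0  1  2  0  1  0  1  0  1
G_B(14) = 1.
Stack C, S = {3, 5, 7}:
n :  0  1  2  3  4  5  6  7  8  9 10 11 12 13 14
G :  0  0  0  1  1  1  2  2  2  3  0  0  0  1  1
G_C(14) = 1.
Combined Grundy value = 2 ⊕ 1 ⊕ 1 = 2.

2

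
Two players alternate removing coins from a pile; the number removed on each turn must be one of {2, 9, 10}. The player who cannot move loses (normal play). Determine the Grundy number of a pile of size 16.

n :  0  1  2  3  4  5  6  7  8  9 10 11 12 13 14 15 16
G :  0  0  1  1  0  0  1  1  0  2  1  3  0  2  1  3  0

0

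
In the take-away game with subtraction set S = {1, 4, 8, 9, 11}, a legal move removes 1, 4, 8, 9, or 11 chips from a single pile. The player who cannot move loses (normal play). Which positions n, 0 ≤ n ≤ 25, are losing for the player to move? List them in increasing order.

0, 2, 5, 7, 12, 17, 19, 22, 24

G(0) = 0
G(1) = mex{0} = 1
G(2) = mex{1} = 0
G(3) = mex{0} = 1
G(4) = mex{1,0} = 2
G(5) = mex{2,1} = 0
G(6) = mex{0,0} = 1
G(7) = mex{1,1} = 0
G(8) = mex{0,2,0} = 1
G(9) = mex{1,0,1,0} = 2
G(10) = mex{2,1,0,1} = 3
G(11) = mex{3,0,1,0,0} = 2
G(12) = mex{2,1,2,1,1} = 0
G(13) = mex{0,2,0,2,0} = 1
G(14) = mex{1,3,1,0,1} = 2
G(15) = mex{2,2,0,1,2} = 3
G(16) = mex{3,0,1,0,0} = 2
G(17) = mex{2,1,2,1,1} = 0
G(18) = mex{0,2,3,2,0} = 1
G(19) = mex{1,3,2,3,1} = 0
G(20) = mex{0,2,0,2,2} = 1
G(21) = mex{1,0,1,0,3} = 2
G(22) = mex{2,1,2,1,2} = 0
G(23) = mex{0,0,3,2,0} = 1
G(24) = mex{1,1,2,3,1} = 0
G(25) = mex{0,2,0,2,2} = 1
P-positions are exactly the n with G(n) = 0.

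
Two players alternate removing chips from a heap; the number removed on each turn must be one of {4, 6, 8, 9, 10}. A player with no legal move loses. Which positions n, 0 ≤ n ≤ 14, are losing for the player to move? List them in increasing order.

n :  0  1  2  3  4  5  6  7  8  9 10 11 12 13 14
G :  0  0  0  0  1  1  1  1  2  2  2  2  3  3  0
P-positions are exactly the n with G(n) = 0.

0, 1, 2, 3, 14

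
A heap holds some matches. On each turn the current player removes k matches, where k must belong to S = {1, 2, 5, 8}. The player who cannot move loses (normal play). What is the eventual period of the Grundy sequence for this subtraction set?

n :  0  1  2  3  4  5  6  7  8  9 10 11 12 13 14
G :  0  1  2  0  1  2  0  1  2  0  1  2  0  1  2
G(n+3) = G(n) holds for n = 0,…,7 (a full window of length max(S) = 8), so the sequence is purely periodic with period 3.

3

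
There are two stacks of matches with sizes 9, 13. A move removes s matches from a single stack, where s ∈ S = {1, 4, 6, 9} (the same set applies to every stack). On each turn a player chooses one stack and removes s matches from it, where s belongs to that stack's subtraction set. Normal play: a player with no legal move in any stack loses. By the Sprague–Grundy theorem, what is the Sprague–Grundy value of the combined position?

All stacks use S = {1, 4, 6, 9}:
n :  0  1  2  3  4  5  6  7  8  9 10 11 12 13
G :  0  1  0  1  2  0  1  0  1  2  0  1  0  1
Stack A: G(9) = 2.
Stack B: G(13) = 1.
Combined Grundy value = 2 ⊕ 1 = 3.

3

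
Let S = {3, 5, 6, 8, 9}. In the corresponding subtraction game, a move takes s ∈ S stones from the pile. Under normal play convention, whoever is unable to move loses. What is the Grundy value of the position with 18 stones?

2

G(0) = 0
G(1) = mex{} = 0
G(2) = mex{} = 0
G(3) = mex{0} = 1
G(4) = mex{0} = 1
G(5) = mex{0,0} = 1
G(6) = mex{1,0,0} = 2
G(7) = mex{1,0,0} = 2
G(8) = mex{1,1,0,0} = 2
G(9) = mex{2,1,1,0,0} = 3
G(10) = mex{2,1,1,0,0} = 3
G(11) = mex{2,2,1,1,0} = 3
G(12) = mex{3,2,2,1,1} = 0
G(13) = mex{3,2,2,1,1} = 0
G(14) = mex{3,3,2,2,1} = 0
G(15) = mex{0,3,3,2,2} = 1
G(16) = mex{0,3,3,2,2} = 1
G(17) = mex{0,0,3,3,2} = 1
G(18) = mex{1,0,0,3,3} = 2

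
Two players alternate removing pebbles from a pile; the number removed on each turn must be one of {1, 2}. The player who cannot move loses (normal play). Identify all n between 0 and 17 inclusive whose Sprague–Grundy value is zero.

0, 3, 6, 9, 12, 15

n :  0  1  2  3  4  5  6  7  8  9 10 11 12 13 14 15 16 17
G :  0  1  2  0  1  2  0  1  2  0  1  2  0  1  2  0  1  2
P-positions are exactly the n with G(n) = 0.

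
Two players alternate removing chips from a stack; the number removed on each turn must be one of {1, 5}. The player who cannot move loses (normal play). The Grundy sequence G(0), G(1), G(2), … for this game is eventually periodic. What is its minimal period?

G(0) = 0
G(1) = mex{0} = 1
G(2) = mex{1} = 0
G(3) = mex{0} = 1
G(4) = mex{1} = 0
G(5) = mex{0,0} = 1
G(6) = mex{1,1} = 0
G(7) = mex{0,0} = 1
G(8) = mex{1,1} = 0
G(9) = mex{0,0} = 1
G(10) = mex{1,1} = 0
G(11) = mex{0,0} = 1
G(12) = mex{1,1} = 0
G(13) = mex{0,0} = 1
G(14) = mex{1,1} = 0
G(n+2) = G(n) holds for n = 0,…,4 (a full window of length max(S) = 5), so the sequence is purely periodic with period 2.

2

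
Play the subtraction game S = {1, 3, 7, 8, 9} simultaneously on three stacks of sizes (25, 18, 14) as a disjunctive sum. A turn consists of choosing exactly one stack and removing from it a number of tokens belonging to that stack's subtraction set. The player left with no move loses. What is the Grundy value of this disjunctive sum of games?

All stacks use S = {1, 3, 7, 8, 9}:
G(0) = 0
G(1) = mex{0} = 1
G(2) = mex{1} = 0
G(3) = mex{0,0} = 1
G(4) = mex{1,1} = 0
G(5) = mex{0,0} = 1
G(6) = mex{1,1} = 0
G(7) = mex{0,0,0} = 1
G(8) = mex{1,1,1,0} = 2
G(9) = mex{2,0,0,1,0} = 3
G(10) = mex{3,1,1,0,1} = 2
G(11) = mex{2,2,0,1,0} = 3
G(12) = mex{3,3,1,0,1} = 2
G(13) = mex{2,2,0,1,0} = 3
G(14) = mex{3,3,1,0,1} = 2
G(15) = mex{2,2,2,1,0} = 3
G(16) = mex{3,3,3,2,1} = 0
G(17) = mex{0,2,2,3,2} = 1
G(18) = mex{1,3,3,2,3} = 0
G(19) = mex{0,0,2,3,2} = 1
G(20) = mex{1,1,3,2,3} = 0
G(21) = mex{0,0,2,3,2} = 1
G(22) = mex{1,1,3,2,3} = 0
G(23) = mex{0,0,0,3,2} = 1
G(24) = mex{1,1,1,0,3} = 2
G(25) = mex{2,0,0,1,0} = 3
Stack A: G(25) = 3.
Stack B: G(18) = 0.
Stack C: G(14) = 2.
Combined Grundy value = 3 ⊕ 0 ⊕ 2 = 1.

1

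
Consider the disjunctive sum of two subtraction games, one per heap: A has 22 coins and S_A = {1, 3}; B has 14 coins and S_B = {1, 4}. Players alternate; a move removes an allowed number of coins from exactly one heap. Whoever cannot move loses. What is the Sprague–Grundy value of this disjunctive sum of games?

Heap A, S = {1, 3}:
G(0) = 0
G(1) = mex{0} = 1
G(2) = mex{1} = 0
G(3) = mex{0,0} = 1
G(4) = mex{1,1} = 0
G(5) = mex{0,0} = 1
G(6) = mex{1,1} = 0
G(7) = mex{0,0} = 1
G(8) = mex{1,1} = 0
G(9) = mex{0,0} = 1
G(10) = mex{1,1} = 0
G(11) = mex{0,0} = 1
G(12) = mex{1,1} = 0
G(13) = mex{0,0} = 1
G(14) = mex{1,1} = 0
G(15) = mex{0,0} = 1
G(16) = mex{1,1} = 0
G(17) = mex{0,0} = 1
G(18) = mex{1,1} = 0
G(19) = mex{0,0} = 1
G(20) = mex{1,1} = 0
G(21) = mex{0,0} = 1
G(22) = mex{1,1} = 0
G_A(22) = 0.
Heap B, S = {1, 4}:
G(0) = 0
G(1) = mex{0} = 1
G(2) = mex{1} = 0
G(3) = mex{0} = 1
G(4) = mex{1,0} = 2
G(5) = mex{2,1} = 0
G(6) = mex{0,0} = 1
G(7) = mex{1,1} = 0
G(8) = mex{0,2} = 1
G(9) = mex{1,0} = 2
G(10) = mex{2,1} = 0
G(11) = mex{0,0} = 1
G(12) = mex{1,1} = 0
G(13) = mex{0,2} = 1
G(14) = mex{1,0} = 2
G_B(14) = 2.
Combined Grundy value = 0 ⊕ 2 = 2.

2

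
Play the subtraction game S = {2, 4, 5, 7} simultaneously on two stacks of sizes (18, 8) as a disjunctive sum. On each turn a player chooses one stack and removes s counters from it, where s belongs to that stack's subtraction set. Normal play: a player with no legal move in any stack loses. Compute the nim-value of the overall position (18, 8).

4

All stacks use S = {2, 4, 5, 7}:
G(0) = 0
G(1) = mex{} = 0
G(2) = mex{0} = 1
G(3) = mex{0} = 1
G(4) = mex{1,0} = 2
G(5) = mex{1,0,0} = 2
G(6) = mex{2,1,0} = 3
G(7) = mex{2,1,1,0} = 3
G(8) = mex{3,2,1,0} = 4
G(9) = mex{3,2,2,1} = 0
G(10) = mex{4,3,2,1} = 0
G(11) = mex{0,3,3,2} = 1
G(12) = mex{0,4,3,2} = 1
G(13) = mex{1,0,4,3} = 2
G(14) = mex{1,0,0,3} = 2
G(15) = mex{2,1,0,4} = 3
G(16) = mex{2,1,1,0} = 3
G(17) = mex{3,2,1,0} = 4
G(18) = mex{3,2,2,1} = 0
Stack A: G(18) = 0.
Stack B: G(8) = 4.
Combined Grundy value = 0 ⊕ 4 = 4.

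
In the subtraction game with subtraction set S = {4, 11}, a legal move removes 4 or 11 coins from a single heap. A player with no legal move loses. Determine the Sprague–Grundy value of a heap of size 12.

n :  0  1  2  3  4  5  6  7  8  9 10 11 12
G :  0  0  0  0  1  1  1  1  0  0  0  2  1

1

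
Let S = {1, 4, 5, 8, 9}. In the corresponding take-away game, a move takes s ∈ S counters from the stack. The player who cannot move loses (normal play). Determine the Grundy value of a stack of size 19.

G(0) = 0
G(1) = mex{0} = 1
G(2) = mex{1} = 0
G(3) = mex{0} = 1
G(4) = mex{1,0} = 2
G(5) = mex{2,1,0} = 3
G(6) = mex{3,0,1} = 2
G(7) = mex{2,1,0} = 3
G(8) = mex{3,2,1,0} = 4
G(9) = mex{4,3,2,1,0} = 5
G(10) = mex{5,2,3,0,1} = 4
G(11) = mex{4,3,2,1,0} = 5
G(12) = mex{5,4,3,2,1} = 0
G(13) = mex{0,5,4,3,2} = 1
G(14) = mex{1,4,5,2,3} = 0
G(15) = mex{0,5,4,3,2} = 1
G(16) = mex{1,0,5,4,3} = 2
G(17) = mex{2,1,0,5,4} = 3
G(18) = mex{3,0,1,4,5} = 2
G(19) = mex{2,1,0,5,4} = 3

3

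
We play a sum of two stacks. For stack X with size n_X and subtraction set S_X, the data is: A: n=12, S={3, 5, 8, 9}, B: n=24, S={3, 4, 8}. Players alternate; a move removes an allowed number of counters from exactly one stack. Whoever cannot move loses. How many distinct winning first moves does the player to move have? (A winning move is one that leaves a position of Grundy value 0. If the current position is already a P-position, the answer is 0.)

0

Stack A, S = {3, 5, 8, 9}:
G(0) = 0
G(1) = mex{} = 0
G(2) = mex{} = 0
G(3) = mex{0} = 1
G(4) = mex{0} = 1
G(5) = mex{0,0} = 1
G(6) = mex{1,0} = 2
G(7) = mex{1,0} = 2
G(8) = mex{1,1,0} = 2
G(9) = mex{2,1,0,0} = 3
G(10) = mex{2,1,0,0} = 3
G(11) = mex{2,2,1,0} = 3
G(12) = mex{3,2,1,1} = 0
G_A(12) = 0.
Stack B, S = {3, 4, 8}:
n :  0  1  2  3  4  5  6  7  8  9 10 11 12 13 14 15 16 17 18 19 20 21 22 23 24
G :  0  0  0  1  1  1  2  0  2  3  1  3  0  0  0  1  1  1  2  0  2  3  1  3  0
G_B(24) = 0.
Combined Grundy value = 0 ⊕ 0 = 0.
A winning move leaves total XOR = 0, i.e. changes one component's Grundy value g to g ⊕ X where X is the current total.
Stack A: target g' = 0⊕0 = 0, but every legal move changes the Grundy value (mex property), so 0 moves.
Stack B: target g' = 0⊕0 = 0, but every legal move changes the Grundy value (mex property), so 0 moves.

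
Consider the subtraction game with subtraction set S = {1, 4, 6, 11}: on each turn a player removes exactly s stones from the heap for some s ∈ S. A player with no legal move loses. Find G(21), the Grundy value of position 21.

n :  0  1  2  3  4  5  6  7  8  9 10 11 12 13 14 15 16 17 18 19 20 21
G :  0  1  0  1  2  0  1  0  1  2  0  1  0  1  2  0  1  0  1  2  0  1

1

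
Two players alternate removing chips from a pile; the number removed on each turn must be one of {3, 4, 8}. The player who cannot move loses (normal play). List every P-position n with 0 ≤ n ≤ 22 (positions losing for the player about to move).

G(0) = 0
G(1) = mex{} = 0
G(2) = mex{} = 0
G(3) = mex{0} = 1
G(4) = mex{0,0} = 1
G(5) = mex{0,0} = 1
G(6) = mex{1,0} = 2
G(7) = mex{1,1} = 0
G(8) = mex{1,1,0} = 2
G(9) = mex{2,1,0} = 3
G(10) = mex{0,2,0} = 1
G(11) = mex{2,0,1} = 3
G(12) = mex{3,2,1} = 0
G(13) = mex{1,3,1} = 0
G(14) = mex{3,1,2} = 0
G(15) = mex{0,3,0} = 1
G(16) = mex{0,0,2} = 1
G(17) = mex{0,0,3} = 1
G(18) = mex{1,0,1} = 2
G(19) = mex{1,1,3} = 0
G(20) = mex{1,1,0} = 2
G(21) = mex{2,1,0} = 3
G(22) = mex{0,2,0} = 1
P-positions are exactly the n with G(n) = 0.

0, 1, 2, 7, 12, 13, 14, 19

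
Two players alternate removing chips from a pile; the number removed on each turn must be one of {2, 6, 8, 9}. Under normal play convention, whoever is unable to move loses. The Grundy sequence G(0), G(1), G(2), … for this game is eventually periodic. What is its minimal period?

15

n :  0  1  2  3  4  5  6  7  8  9 10 11 12 13 14 15 16 17 18 19 20 21 22 23 24 25 26 27 28 29 30 31
G :  0  0  1  1  0  0  1  1  2  2  3  3  2  2  3  0  0  1  1  0  0  1  1  2  2  3  3  2  2  3  0  0
G(n+15) = G(n) holds for n = 0,…,8 (a full window of length max(S) = 9), so the sequence is purely periodic with period 15.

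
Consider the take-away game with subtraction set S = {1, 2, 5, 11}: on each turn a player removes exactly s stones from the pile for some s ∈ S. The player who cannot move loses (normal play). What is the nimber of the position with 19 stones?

1

G(0) = 0
G(1) = mex{0} = 1
G(2) = mex{1,0} = 2
G(3) = mex{2,1} = 0
G(4) = mex{0,2} = 1
G(5) = mex{1,0,0} = 2
G(6) = mex{2,1,1} = 0
G(7) = mex{0,2,2} = 1
G(8) = mex{1,0,0} = 2
G(9) = mex{2,1,1} = 0
G(10) = mex{0,2,2} = 1
G(11) = mex{1,0,0,0} = 2
G(12) = mex{2,1,1,1} = 0
G(13) = mex{0,2,2,2} = 1
G(14) = mex{1,0,0,0} = 2
G(15) = mex{2,1,1,1} = 0
G(16) = mex{0,2,2,2} = 1
G(17) = mex{1,0,0,0} = 2
G(18) = mex{2,1,1,1} = 0
G(19) = mex{0,2,2,2} = 1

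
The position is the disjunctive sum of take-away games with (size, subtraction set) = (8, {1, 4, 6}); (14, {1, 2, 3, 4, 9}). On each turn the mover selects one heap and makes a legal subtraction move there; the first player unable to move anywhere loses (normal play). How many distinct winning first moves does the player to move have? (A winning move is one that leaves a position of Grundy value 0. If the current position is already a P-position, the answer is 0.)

1

Heap A, S = {1, 4, 6}:
n : 0 1 2 3 4 5 6 7 8
G : 0 1 0 1 2 0 1 0 1
G_A(8) = 1.
Heap B, S = {1, 2, 3, 4, 9}:
G(0) = 0
G(1) = mex{0} = 1
G(2) = mex{1,0} = 2
G(3) = mex{2,1,0} = 3
G(4) = mex{3,2,1,0} = 4
G(5) = mex{4,3,2,1} = 0
G(6) = mex{0,4,3,2} = 1
G(7) = mex{1,0,4,3} = 2
G(8) = mex{2,1,0,4} = 3
G(9) = mex{3,2,1,0,0} = 4
G(10) = mex{4,3,2,1,1} = 0
G(11) = mex{0,4,3,2,2} = 1
G(12) = mex{1,0,4,3,3} = 2
G(13) = mex{2,1,0,4,4} = 3
G(14) = mex{3,2,1,0,0} = 4
G_B(14) = 4.
Combined Grundy value = 1 ⊕ 4 = 5.
A winning move leaves total XOR = 0, i.e. changes one component's Grundy value g to g ⊕ X where X is the current total.
Heap A: need g' = 1⊕5 = 4. Options: 8−1→G=0, 8−4→G=2, 8−6→G=0. Hits: 0.
Heap B: need g' = 4⊕5 = 1. Options: 14−1→G=3, 14−2→G=2, 14−3→G=1, 14−4→G=0, 14−9→G=0. Hits: 1.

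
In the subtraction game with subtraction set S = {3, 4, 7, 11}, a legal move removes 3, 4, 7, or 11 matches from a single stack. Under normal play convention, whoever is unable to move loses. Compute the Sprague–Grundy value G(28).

G(0) = 0
G(1) = mex{} = 0
G(2) = mex{} = 0
G(3) = mex{0} = 1
G(4) = mex{0,0} = 1
G(5) = mex{0,0} = 1
G(6) = mex{1,0} = 2
G(7) = mex{1,1,0} = 2
G(8) = mex{1,1,0} = 2
G(9) = mex{2,1,0} = 3
G(10) = mex{2,2,1} = 0
G(11) = mex{2,2,1,0} = 3
G(12) = mex{3,2,1,0} = 4
G(13) = mex{0,3,2,0} = 1
G(14) = mex{3,0,2,1} = 4
G(15) = mex{4,3,2,1} = 0
G(16) = mex{1,4,3,1} = 0
G(17) = mex{4,1,0,2} = 3
G(18) = mex{0,4,3,2} = 1
G(19) = mex{0,0,4,2} = 1
G(20) = mex{3,0,1,3} = 2
G(21) = mex{1,3,4,0} = 2
G(22) = mex{1,1,0,3} = 2
G(23) = mex{2,1,0,4} = 3
G(24) = mex{2,2,3,1} = 0
G(25) = mex{2,2,1,4} = 0
G(26) = mex{3,2,1,0} = 4
G(27) = mex{0,3,2,0} = 1
G(28) = mex{0,0,2,3} = 1

1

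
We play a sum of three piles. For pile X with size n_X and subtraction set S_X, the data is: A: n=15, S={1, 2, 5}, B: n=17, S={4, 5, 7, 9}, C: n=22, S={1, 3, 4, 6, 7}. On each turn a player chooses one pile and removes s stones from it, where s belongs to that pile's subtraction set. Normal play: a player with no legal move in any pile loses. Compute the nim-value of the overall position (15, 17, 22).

Pile A, S = {1, 2, 5}:
n :  0  1  2  3  4  5  6  7  8  9 10 11 12 13 14 15
G :  0  1  2  0  1  2  0  1  2  0  1  2  0  1  2  0
G_A(15) = 0.
Pile B, S = {4, 5, 7, 9}:
n :  0  1  2  3  4  5  6  7  8  9 10 11 12 13 14 15 16 17
G :  0  0  0  0  1  1  1  1  2  2  2  2  3  0  0  0  0  1
G_B(17) = 1.
Pile C, S = {1, 3, 4, 6, 7}:
n :  0  1  2  3  4  5  6  7  8  9 10 11 12 13 14 15 16 17 18 19 20 21 22
G :  0  1  0  1  2  3  2  3  4  5  0  1  0  1  2  3  2  3  4  5  0  1  0
G_C(22) = 0.
Combined Grundy value = 0 ⊕ 1 ⊕ 0 = 1.

1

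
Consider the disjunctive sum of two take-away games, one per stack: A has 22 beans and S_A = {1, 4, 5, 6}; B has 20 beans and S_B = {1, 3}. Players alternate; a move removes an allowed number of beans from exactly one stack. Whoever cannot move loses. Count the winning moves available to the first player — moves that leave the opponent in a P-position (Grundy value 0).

1

Stack A, S = {1, 4, 5, 6}:
n :  0  1  2  3  4  5  6  7  8  9 10 11 12 13 14 15 16 17 18 19 20 21 22
G :  0  1  0  1  2  3  2  3  4  0  1  0  1  2  3  2  3  4  0  1  0  1  2
G_A(22) = 2.
Stack B, S = {1, 3}:
G(0) = 0
G(1) = mex{0} = 1
G(2) = mex{1} = 0
G(3) = mex{0,0} = 1
G(4) = mex{1,1} = 0
G(5) = mex{0,0} = 1
G(6) = mex{1,1} = 0
G(7) = mex{0,0} = 1
G(8) = mex{1,1} = 0
G(9) = mex{0,0} = 1
G(10) = mex{1,1} = 0
G(11) = mex{0,0} = 1
G(12) = mex{1,1} = 0
G(13) = mex{0,0} = 1
G(14) = mex{1,1} = 0
G(15) = mex{0,0} = 1
G(16) = mex{1,1} = 0
G(17) = mex{0,0} = 1
G(18) = mex{1,1} = 0
G(19) = mex{0,0} = 1
G(20) = mex{1,1} = 0
G_B(20) = 0.
Combined Grundy value = 2 ⊕ 0 = 2.
A winning move leaves total XOR = 0, i.e. changes one component's Grundy value g to g ⊕ X where X is the current total.
Stack A: need g' = 2⊕2 = 0. Options: 22−1→G=1, 22−4→G=0, 22−5→G=4, 22−6→G=3. Hits: 1.
Stack B: need g' = 0⊕2 = 2. Options: 20−1→G=1, 20−3→G=1. Hits: 0.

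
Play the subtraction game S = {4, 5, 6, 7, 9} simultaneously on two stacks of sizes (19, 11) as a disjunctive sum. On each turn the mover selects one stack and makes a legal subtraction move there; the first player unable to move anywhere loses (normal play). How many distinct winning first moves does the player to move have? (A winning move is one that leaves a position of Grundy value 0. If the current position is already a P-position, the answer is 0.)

5

All stacks use S = {4, 5, 6, 7, 9}:
n :  0  1  2  3  4  5  6  7  8  9 10 11 12 13 14 15 16 17 18 19
G :  0  0  0  0  1  1  1  1  2  2  2  2  3  0  0  0  0  1  1  1
Stack A: G(19) = 1.
Stack B: G(11) = 2.
Combined Grundy value = 1 ⊕ 2 = 3.
A winning move leaves total XOR = 0, i.e. changes one component's Grundy value g to g ⊕ X where X is the current total.
Stack A: need g' = 1⊕3 = 2. Options: 19−4→G=0, 19−5→G=0, 19−6→G=0, 19−7→G=3, 19−9→G=2. Hits: 1.
Stack B: need g' = 2⊕3 = 1. Options: 11−4→G=1, 11−5→G=1, 11−6→G=1, 11−7→G=1, 11−9→G=0. Hits: 4.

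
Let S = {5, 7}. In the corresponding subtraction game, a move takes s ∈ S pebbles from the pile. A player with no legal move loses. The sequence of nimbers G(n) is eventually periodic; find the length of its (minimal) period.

n :  0  1  2  3  4  5  6  7  8  9 10 11 12 13 14 15 16 17 18 19 20 21 22 23 24 25
G :  0  0  0  0  0  1  1  1  1  1  2  2  0  0  0  0  0  1  1  1  1  1  2  2  0  0
G(n+12) = G(n) holds for n = 0,…,6 (a full window of length max(S) = 7), so the sequence is purely periodic with period 12.

12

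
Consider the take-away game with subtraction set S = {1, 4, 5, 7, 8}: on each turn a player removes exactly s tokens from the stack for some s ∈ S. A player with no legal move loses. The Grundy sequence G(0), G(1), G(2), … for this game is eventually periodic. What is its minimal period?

G(0) = 0
G(1) = mex{0} = 1
G(2) = mex{1} = 0
G(3) = mex{0} = 1
G(4) = mex{1,0} = 2
G(5) = mex{2,1,0} = 3
G(6) = mex{3,0,1} = 2
G(7) = mex{2,1,0,0} = 3
G(8) = mex{3,2,1,1,0} = 4
G(9) = mex{4,3,2,0,1} = 5
G(10) = mex{5,2,3,1,0} = 4
G(11) = mex{4,3,2,2,1} = 0
G(12) = mex{0,4,3,3,2} = 1
G(13) = mex{1,5,4,2,3} = 0
G(14) = mex{0,4,5,3,2} = 1
G(15) = mex{1,0,4,4,3} = 2
G(16) = mex{2,1,0,5,4} = 3
G(17) = mex{3,0,1,4,5} = 2
G(18) = mex{2,1,0,0,4} = 3
G(19) = mex{3,2,1,1,0} = 4
G(20) = mex{4,3,2,0,1} = 5
G(21) = mex{5,2,3,1,0} = 4
G(22) = mex{4,3,2,2,1} = 0
G(23) = mex{0,4,3,3,2} = 1
G(n+11) = G(n) holds for n = 0,…,7 (a full window of length max(S) = 8), so the sequence is purely periodic with period 11.

11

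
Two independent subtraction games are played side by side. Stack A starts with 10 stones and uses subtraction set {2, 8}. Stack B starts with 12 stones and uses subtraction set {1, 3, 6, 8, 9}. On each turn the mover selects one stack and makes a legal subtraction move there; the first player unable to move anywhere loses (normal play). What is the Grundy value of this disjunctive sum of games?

4

Stack A, S = {2, 8}:
n :  0  1  2  3  4  5  6  7  8  9 10
G :  0  0  1  1  0  0  1  1  2  2  0
G_A(10) = 0.
Stack B, S = {1, 3, 6, 8, 9}:
n :  0  1  2  3  4  5  6  7  8  9 10 11 12
G :  0  1  0  1  0  1  2  3  2  3  2  3  4
G_B(12) = 4.
Combined Grundy value = 0 ⊕ 4 = 4.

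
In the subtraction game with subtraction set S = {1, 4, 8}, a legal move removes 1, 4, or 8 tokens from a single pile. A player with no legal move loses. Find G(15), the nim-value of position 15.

1

n :  0  1  2  3  4  5  6  7  8  9 10 11 12 13 14 15
G :  0  1  0  1  2  0  1  0  1  2  3  2  0  1  0  1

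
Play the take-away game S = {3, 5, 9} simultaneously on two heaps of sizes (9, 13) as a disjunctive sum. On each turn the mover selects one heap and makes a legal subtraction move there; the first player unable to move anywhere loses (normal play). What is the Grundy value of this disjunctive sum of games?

All heaps use S = {3, 5, 9}:
G(0) = 0
G(1) = mex{} = 0
G(2) = mex{} = 0
G(3) = mex{0} = 1
G(4) = mex{0} = 1
G(5) = mex{0,0} = 1
G(6) = mex{1,0} = 2
G(7) = mex{1,0} = 2
G(8) = mex{1,1} = 0
G(9) = mex{2,1,0} = 3
G(10) = mex{2,1,0} = 3
G(11) = mex{0,2,0} = 1
G(12) = mex{3,2,1} = 0
G(13) = mex{3,0,1} = 2
Heap A: G(9) = 3.
Heap B: G(13) = 2.
Combined Grundy value = 3 ⊕ 2 = 1.

1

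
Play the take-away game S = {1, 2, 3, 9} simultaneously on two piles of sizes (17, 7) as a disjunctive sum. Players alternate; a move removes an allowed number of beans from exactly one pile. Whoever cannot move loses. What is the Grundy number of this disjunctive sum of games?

2

All piles use S = {1, 2, 3, 9}:
G(0) = 0
G(1) = mex{0} = 1
G(2) = mex{1,0} = 2
G(3) = mex{2,1,0} = 3
G(4) = mex{3,2,1} = 0
G(5) = mex{0,3,2} = 1
G(6) = mex{1,0,3} = 2
G(7) = mex{2,1,0} = 3
G(8) = mex{3,2,1} = 0
G(9) = mex{0,3,2,0} = 1
G(10) = mex{1,0,3,1} = 2
G(11) = mex{2,1,0,2} = 3
G(12) = mex{3,2,1,3} = 0
G(13) = mex{0,3,2,0} = 1
G(14) = mex{1,0,3,1} = 2
G(15) = mex{2,1,0,2} = 3
G(16) = mex{3,2,1,3} = 0
G(17) = mex{0,3,2,0} = 1
Pile A: G(17) = 1.
Pile B: G(7) = 3.
Combined Grundy value = 1 ⊕ 3 = 2.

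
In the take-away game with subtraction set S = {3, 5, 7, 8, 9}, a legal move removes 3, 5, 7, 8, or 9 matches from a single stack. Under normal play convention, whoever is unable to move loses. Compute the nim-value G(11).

3

G(0) = 0
G(1) = mex{} = 0
G(2) = mex{} = 0
G(3) = mex{0} = 1
G(4) = mex{0} = 1
G(5) = mex{0,0} = 1
G(6) = mex{1,0} = 2
G(7) = mex{1,0,0} = 2
G(8) = mex{1,1,0,0} = 2
G(9) = mex{2,1,0,0,0} = 3
G(10) = mex{2,1,1,0,0} = 3
G(11) = mex{2,2,1,1,0} = 3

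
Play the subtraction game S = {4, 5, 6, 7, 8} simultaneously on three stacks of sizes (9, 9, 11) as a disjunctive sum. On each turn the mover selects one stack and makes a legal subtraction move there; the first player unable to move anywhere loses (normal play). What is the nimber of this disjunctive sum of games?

All stacks use S = {4, 5, 6, 7, 8}:
G(0) = 0
G(1) = mex{} = 0
G(2) = mex{} = 0
G(3) = mex{} = 0
G(4) = mex{0} = 1
G(5) = mex{0,0} = 1
G(6) = mex{0,0,0} = 1
G(7) = mex{0,0,0,0} = 1
G(8) = mex{1,0,0,0,0} = 2
G(9) = mex{1,1,0,0,0} = 2
G(10) = mex{1,1,1,0,0} = 2
G(11) = mex{1,1,1,1,0} = 2
Stack A: G(9) = 2.
Stack B: G(9) = 2.
Stack C: G(11) = 2.
Combined Grundy value = 2 ⊕ 2 ⊕ 2 = 2.

2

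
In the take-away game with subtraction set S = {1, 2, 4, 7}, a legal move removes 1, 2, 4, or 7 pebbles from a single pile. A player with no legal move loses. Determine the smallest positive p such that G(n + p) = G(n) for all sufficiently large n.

3

n :  0  1  2  3  4  5  6  7  8  9 10 11 12 13 14
G :  0  1  2  0  1  2  0  1  2  0  1  2  0  1  2
G(n+3) = G(n) holds for n = 0,…,6 (a full window of length max(S) = 7), so the sequence is purely periodic with period 3.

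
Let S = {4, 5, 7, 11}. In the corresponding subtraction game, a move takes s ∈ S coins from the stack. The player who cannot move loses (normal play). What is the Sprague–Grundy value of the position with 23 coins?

G(0) = 0
G(1) = mex{} = 0
G(2) = mex{} = 0
G(3) = mex{} = 0
G(4) = mex{0} = 1
G(5) = mex{0,0} = 1
G(6) = mex{0,0} = 1
G(7) = mex{0,0,0} = 1
G(8) = mex{1,0,0} = 2
G(9) = mex{1,1,0} = 2
G(10) = mex{1,1,0} = 2
G(11) = mex{1,1,1,0} = 2
G(12) = mex{2,1,1,0} = 3
G(13) = mex{2,2,1,0} = 3
G(14) = mex{2,2,1,0} = 3
G(15) = mex{2,2,2,1} = 0
G(16) = mex{3,2,2,1} = 0
G(17) = mex{3,3,2,1} = 0
G(18) = mex{3,3,2,1} = 0
G(19) = mex{0,3,3,2} = 1
G(20) = mex{0,0,3,2} = 1
G(21) = mex{0,0,3,2} = 1
G(22) = mex{0,0,0,2} = 1
G(23) = mex{1,0,0,3} = 2

2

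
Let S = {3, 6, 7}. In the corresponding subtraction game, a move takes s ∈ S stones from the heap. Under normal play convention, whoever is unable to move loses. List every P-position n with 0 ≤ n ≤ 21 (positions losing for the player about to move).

0, 1, 2, 10, 11, 12, 20, 21

G(0) = 0
G(1) = mex{} = 0
G(2) = mex{} = 0
G(3) = mex{0} = 1
G(4) = mex{0} = 1
G(5) = mex{0} = 1
G(6) = mex{1,0} = 2
G(7) = mex{1,0,0} = 2
G(8) = mex{1,0,0} = 2
G(9) = mex{2,1,0} = 3
G(10) = mex{2,1,1} = 0
G(11) = mex{2,1,1} = 0
G(12) = mex{3,2,1} = 0
G(13) = mex{0,2,2} = 1
G(14) = mex{0,2,2} = 1
G(15) = mex{0,3,2} = 1
G(16) = mex{1,0,3} = 2
G(17) = mex{1,0,0} = 2
G(18) = mex{1,0,0} = 2
G(19) = mex{2,1,0} = 3
G(20) = mex{2,1,1} = 0
G(21) = mex{2,1,1} = 0
P-positions are exactly the n with G(n) = 0.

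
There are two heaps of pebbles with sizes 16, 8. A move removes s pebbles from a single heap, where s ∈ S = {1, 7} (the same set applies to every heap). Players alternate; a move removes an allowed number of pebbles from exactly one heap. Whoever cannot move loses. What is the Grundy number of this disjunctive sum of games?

0

All heaps use S = {1, 7}:
n :  0  1  2  3  4  5  6  7  8  9 10 11 12 13 14 15 16
G :  0  1  0  1  0  1  0  1  0  1  0  1  0  1  0  1  0
Heap A: G(16) = 0.
Heap B: G(8) = 0.
Combined Grundy value = 0 ⊕ 0 = 0.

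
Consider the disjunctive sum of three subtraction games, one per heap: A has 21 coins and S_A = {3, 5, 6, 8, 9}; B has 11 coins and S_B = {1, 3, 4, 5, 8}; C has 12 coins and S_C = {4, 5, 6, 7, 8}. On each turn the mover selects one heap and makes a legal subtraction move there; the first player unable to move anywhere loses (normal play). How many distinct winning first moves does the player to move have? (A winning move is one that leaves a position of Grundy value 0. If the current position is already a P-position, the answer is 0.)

3

Heap A, S = {3, 5, 6, 8, 9}:
n :  0  1  2  3  4  5  6  7  8  9 10 11 12 13 14 15 16 17 18 19 20 21
G :  0  0  0  1  1  1  2  2  2  3  3  3  0  0  0  1  1  1  2  2  2  3
G_A(21) = 3.
Heap B, S = {1, 3, 4, 5, 8}:
G(0) = 0
G(1) = mex{0} = 1
G(2) = mex{1} = 0
G(3) = mex{0,0} = 1
G(4) = mex{1,1,0} = 2
G(5) = mex{2,0,1,0} = 3
G(6) = mex{3,1,0,1} = 2
G(7) = mex{2,2,1,0} = 3
G(8) = mex{3,3,2,1,0} = 4
G(9) = mex{4,2,3,2,1} = 0
G(10) = mex{0,3,2,3,0} = 1
G(11) = mex{1,4,3,2,1} = 0
G_B(11) = 0.
Heap C, S = {4, 5, 6, 7, 8}:
n :  0  1  2  3  4  5  6  7  8  9 10 11 12
G :  0  0  0  0  1  1  1  1  2  2  2  2  0
G_C(12) = 0.
Combined Grundy value = 3 ⊕ 0 ⊕ 0 = 3.
A winning move leaves total XOR = 0, i.e. changes one component's Grundy value g to g ⊕ X where X is the current total.
Heap A: need g' = 3⊕3 = 0. Options: 21−3→G=2, 21−5→G=1, 21−6→G=1, 21−8→G=0, 21−9→G=0. Hits: 2.
Heap B: need g' = 0⊕3 = 3. Options: 11−1→G=1, 11−3→G=4, 11−4→G=3, 11−5→G=2, 11−8→G=1. Hits: 1.
Heap C: need g' = 0⊕3 = 3. Options: 12−4→G=2, 12−5→G=1, 12−6→G=1, 12−7→G=1, 12−8→G=1. Hits: 0.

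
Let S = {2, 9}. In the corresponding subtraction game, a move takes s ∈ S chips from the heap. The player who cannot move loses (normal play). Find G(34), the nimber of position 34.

0

G(0) = 0
G(1) = mex{} = 0
G(2) = mex{0} = 1
G(3) = mex{0} = 1
G(4) = mex{1} = 0
G(5) = mex{1} = 0
G(6) = mex{0} = 1
G(7) = mex{0} = 1
G(8) = mex{1} = 0
G(9) = mex{1,0} = 2
G(10) = mex{0,0} = 1
G(11) = mex{2,1} = 0
G(12) = mex{1,1} = 0
G(13) = mex{0,0} = 1
G(14) = mex{0,0} = 1
G(15) = mex{1,1} = 0
G(16) = mex{1,1} = 0
G(17) = mex{0,0} = 1
G(18) = mex{0,2} = 1
G(19) = mex{1,1} = 0
G(20) = mex{1,0} = 2
G(21) = mex{0,0} = 1
G(22) = mex{2,1} = 0
G(23) = mex{1,1} = 0
G(24) = mex{0,0} = 1
G(25) = mex{0,0} = 1
G(26) = mex{1,1} = 0
G(27) = mex{1,1} = 0
G(28) = mex{0,0} = 1
G(29) = mex{0,2} = 1
G(30) = mex{1,1} = 0
G(31) = mex{1,0} = 2
G(32) = mex{0,0} = 1
G(33) = mex{2,1} = 0
G(34) = mex{1,1} = 0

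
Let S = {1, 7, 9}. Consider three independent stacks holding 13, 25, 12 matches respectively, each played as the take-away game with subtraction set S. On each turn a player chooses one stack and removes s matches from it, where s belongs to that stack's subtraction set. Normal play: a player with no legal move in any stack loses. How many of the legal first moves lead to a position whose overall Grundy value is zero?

All stacks use S = {1, 7, 9}:
n :  0  1  2  3  4  5  6  7  8  9 10 11 12 13 14 15 16 17 18 19 20 21 22 23 24 25
G :  0  1  0  1  0  1  0  1  0  1  0  1  0  1  0  1  0  1  0  1  0  1  0  1  0  1
Stack A: G(13) = 1.
Stack B: G(25) = 1.
Stack C: G(12) = 0.
Combined Grundy value = 1 ⊕ 1 ⊕ 0 = 0.
A winning move leaves total XOR = 0, i.e. changes one component's Grundy value g to g ⊕ X where X is the current total.
Stack A: target g' = 1⊕0 = 1, but every legal move changes the Grundy value (mex property), so 0 moves.
Stack B: target g' = 1⊕0 = 1, but every legal move changes the Grundy value (mex property), so 0 moves.
Stack C: target g' = 0⊕0 = 0, but every legal move changes the Grundy value (mex property), so 0 moves.

0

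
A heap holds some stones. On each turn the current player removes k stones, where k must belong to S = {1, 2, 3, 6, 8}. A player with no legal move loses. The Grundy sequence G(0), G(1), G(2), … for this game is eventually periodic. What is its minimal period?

9

G(0) = 0
G(1) = mex{0} = 1
G(2) = mex{1,0} = 2
G(3) = mex{2,1,0} = 3
G(4) = mex{3,2,1} = 0
G(5) = mex{0,3,2} = 1
G(6) = mex{1,0,3,0} = 2
G(7) = mex{2,1,0,1} = 3
G(8) = mex{3,2,1,2,0} = 4
G(9) = mex{4,3,2,3,1} = 0
G(10) = mex{0,4,3,0,2} = 1
G(11) = mex{1,0,4,1,3} = 2
G(12) = mex{2,1,0,2,0} = 3
G(13) = mex{3,2,1,3,1} = 0
G(14) = mex{0,3,2,4,2} = 1
G(15) = mex{1,0,3,0,3} = 2
G(16) = mex{2,1,0,1,4} = 3
G(17) = mex{3,2,1,2,0} = 4
G(18) = mex{4,3,2,3,1} = 0
G(19) = mex{0,4,3,0,2} = 1
G(n+9) = G(n) holds for n = 0,…,7 (a full window of length max(S) = 8), so the sequence is purely periodic with period 9.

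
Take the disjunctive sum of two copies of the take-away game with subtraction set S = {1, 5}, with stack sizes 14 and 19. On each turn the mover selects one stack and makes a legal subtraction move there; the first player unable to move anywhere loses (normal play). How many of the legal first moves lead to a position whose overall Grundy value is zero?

4

All stacks use S = {1, 5}:
n :  0  1  2  3  4  5  6  7  8  9 10 11 12 13 14 15 16 17 18 19
G :  0  1  0  1  0  1  0  1  0  1  0  1  0  1  0  1  0  1  0  1
Stack A: G(14) = 0.
Stack B: G(19) = 1.
Combined Grundy value = 0 ⊕ 1 = 1.
A winning move leaves total XOR = 0, i.e. changes one component's Grundy value g to g ⊕ X where X is the current total.
Stack A: need g' = 0⊕1 = 1. Options: 14−1→G=1, 14−5→G=1. Hits: 2.
Stack B: need g' = 1⊕1 = 0. Options: 19−1→G=0, 19−5→G=0. Hits: 2.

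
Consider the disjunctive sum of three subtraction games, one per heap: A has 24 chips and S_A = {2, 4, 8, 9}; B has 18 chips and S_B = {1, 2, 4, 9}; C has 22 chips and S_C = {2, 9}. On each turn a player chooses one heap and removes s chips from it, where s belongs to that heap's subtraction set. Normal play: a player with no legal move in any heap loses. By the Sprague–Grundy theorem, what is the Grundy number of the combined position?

1

Heap A, S = {2, 4, 8, 9}:
G(0) = 0
G(1) = mex{} = 0
G(2) = mex{0} = 1
G(3) = mex{0} = 1
G(4) = mex{1,0} = 2
G(5) = mex{1,0} = 2
G(6) = mex{2,1} = 0
G(7) = mex{2,1} = 0
G(8) = mex{0,2,0} = 1
G(9) = mex{0,2,0,0} = 1
G(10) = mex{1,0,1,0} = 2
G(11) = mex{1,0,1,1} = 2
G(12) = mex{2,1,2,1} = 0
G(13) = mex{2,1,2,2} = 0
G(14) = mex{0,2,0,2} = 1
G(15) = mex{0,2,0,0} = 1
G(16) = mex{1,0,1,0} = 2
G(17) = mex{1,0,1,1} = 2
G(18) = mex{2,1,2,1} = 0
G(19) = mex{2,1,2,2} = 0
G(20) = mex{0,2,0,2} = 1
G(21) = mex{0,2,0,0} = 1
G(22) = mex{1,0,1,0} = 2
G(23) = mex{1,0,1,1} = 2
G(24) = mex{2,1,2,1} = 0
G_A(24) = 0.
Heap B, S = {1, 2, 4, 9}:
n :  0  1  2  3  4  5  6  7  8  9 10 11 12 13 14 15 16 17 18
G :  0  1  2  0  1  2  0  1  2  3  4  0  1  2  0  1  2  0  1
G_B(18) = 1.
Heap C, S = {2, 9}:
n :  0  1  2  3  4  5  6  7  8  9 10 11 12 13 14 15 16 17 18 19 20 21 22
G :  0  0  1  1  0  0  1  1  0  2  1  0  0  1  1  0  0  1  1  0  2  1  0
G_C(22) = 0.
Combined Grundy value = 0 ⊕ 1 ⊕ 0 = 1.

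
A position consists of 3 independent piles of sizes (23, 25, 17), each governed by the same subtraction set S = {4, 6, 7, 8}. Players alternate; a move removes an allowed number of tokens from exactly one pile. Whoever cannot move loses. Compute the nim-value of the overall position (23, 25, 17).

3

All piles use S = {4, 6, 7, 8}:
n :  0  1  2  3  4  5  6  7  8  9 10 11 12 13 14 15 16 17 18 19 20 21 22 23 24 25
G :  0  0  0  0  1  1  1  1  2  2  2  2  0  0  0  0  1  1  1  1  2  2  2  2  0  0
Pile A: G(23) = 2.
Pile B: G(25) = 0.
Pile C: G(17) = 1.
Combined Grundy value = 2 ⊕ 0 ⊕ 1 = 3.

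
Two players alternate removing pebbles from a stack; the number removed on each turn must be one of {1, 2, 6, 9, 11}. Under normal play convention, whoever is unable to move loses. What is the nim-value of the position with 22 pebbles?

n :  0  1  2  3  4  5  6  7  8  9 10 11 12 13 14 15 16 17 18 19 20 21 22
G :  0  1  2  0  1  2  3  0  1  2  0  1  2  3  4  0  1  2  3  4  0  1  2

2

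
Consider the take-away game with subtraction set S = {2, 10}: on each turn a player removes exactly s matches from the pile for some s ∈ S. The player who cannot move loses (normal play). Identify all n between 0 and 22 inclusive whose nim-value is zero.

0, 1, 4, 5, 8, 9, 12, 13, 16, 17, 20, 21

G(0) = 0
G(1) = mex{} = 0
G(2) = mex{0} = 1
G(3) = mex{0} = 1
G(4) = mex{1} = 0
G(5) = mex{1} = 0
G(6) = mex{0} = 1
G(7) = mex{0} = 1
G(8) = mex{1} = 0
G(9) = mex{1} = 0
G(10) = mex{0,0} = 1
G(11) = mex{0,0} = 1
G(12) = mex{1,1} = 0
G(13) = mex{1,1} = 0
G(14) = mex{0,0} = 1
G(15) = mex{0,0} = 1
G(16) = mex{1,1} = 0
G(17) = mex{1,1} = 0
G(18) = mex{0,0} = 1
G(19) = mex{0,0} = 1
G(20) = mex{1,1} = 0
G(21) = mex{1,1} = 0
G(22) = mex{0,0} = 1
P-positions are exactly the n with G(n) = 0.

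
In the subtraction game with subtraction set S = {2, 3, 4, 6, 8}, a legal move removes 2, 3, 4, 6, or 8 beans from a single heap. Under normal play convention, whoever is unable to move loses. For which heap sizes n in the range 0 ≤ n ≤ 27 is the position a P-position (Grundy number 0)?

G(0) = 0
G(1) = mex{} = 0
G(2) = mex{0} = 1
G(3) = mex{0,0} = 1
G(4) = mex{1,0,0} = 2
G(5) = mex{1,1,0} = 2
G(6) = mex{2,1,1,0} = 3
G(7) = mex{2,2,1,0} = 3
G(8) = mex{3,2,2,1,0} = 4
G(9) = mex{3,3,2,1,0} = 4
G(10) = mex{4,3,3,2,1} = 0
G(11) = mex{4,4,3,2,1} = 0
G(12) = mex{0,4,4,3,2} = 1
G(13) = mex{0,0,4,3,2} = 1
G(14) = mex{1,0,0,4,3} = 2
G(15) = mex{1,1,0,4,3} = 2
G(16) = mex{2,1,1,0,4} = 3
G(17) = mex{2,2,1,0,4} = 3
G(18) = mex{3,2,2,1,0} = 4
G(19) = mex{3,3,2,1,0} = 4
G(20) = mex{4,3,3,2,1} = 0
G(21) = mex{4,4,3,2,1} = 0
G(22) = mex{0,4,4,3,2} = 1
G(23) = mex{0,0,4,3,2} = 1
G(24) = mex{1,0,0,4,3} = 2
G(25) = mex{1,1,0,4,3} = 2
G(26) = mex{2,1,1,0,4} = 3
G(27) = mex{2,2,1,0,4} = 3
P-positions are exactly the n with G(n) = 0.

0, 1, 10, 11, 20, 21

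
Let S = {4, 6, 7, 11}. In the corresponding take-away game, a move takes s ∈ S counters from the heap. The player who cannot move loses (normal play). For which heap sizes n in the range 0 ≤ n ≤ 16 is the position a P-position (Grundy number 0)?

n :  0  1  2  3  4  5  6  7  8  9 10 11 12 13 14 15 16
G :  0  0  0  0  1  1  1  1  2  2  2  2  3  3  3  0  0
P-positions are exactly the n with G(n) = 0.

0, 1, 2, 3, 15, 16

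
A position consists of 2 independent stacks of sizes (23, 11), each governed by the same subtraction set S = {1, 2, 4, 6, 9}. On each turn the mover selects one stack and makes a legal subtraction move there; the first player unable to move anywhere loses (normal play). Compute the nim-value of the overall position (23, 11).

All stacks use S = {1, 2, 4, 6, 9}:
G(0) = 0
G(1) = mex{0} = 1
G(2) = mex{1,0} = 2
G(3) = mex{2,1} = 0
G(4) = mex{0,2,0} = 1
G(5) = mex{1,0,1} = 2
G(6) = mex{2,1,2,0} = 3
G(7) = mex{3,2,0,1} = 4
G(8) = mex{4,3,1,2} = 0
G(9) = mex{0,4,2,0,0} = 1
G(10) = mex{1,0,3,1,1} = 2
G(11) = mex{2,1,4,2,2} = 0
G(12) = mex{0,2,0,3,0} = 1
G(13) = mex{1,0,1,4,1} = 2
G(14) = mex{2,1,2,0,2} = 3
G(15) = mex{3,2,0,1,3} = 4
G(16) = mex{4,3,1,2,4} = 0
G(17) = mex{0,4,2,0,0} = 1
G(18) = mex{1,0,3,1,1} = 2
G(19) = mex{2,1,4,2,2} = 0
G(20) = mex{0,2,0,3,0} = 1
G(21) = mex{1,0,1,4,1} = 2
G(22) = mex{2,1,2,0,2} = 3
G(23) = mex{3,2,0,1,3} = 4
Stack A: G(23) = 4.
Stack B: G(11) = 0.
Combined Grundy value = 4 ⊕ 0 = 4.

4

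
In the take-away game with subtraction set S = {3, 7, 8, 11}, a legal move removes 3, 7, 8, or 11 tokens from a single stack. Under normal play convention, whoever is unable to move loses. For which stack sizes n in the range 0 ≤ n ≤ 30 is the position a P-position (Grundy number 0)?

0, 1, 2, 6, 15, 16, 20, 21, 25, 30

G(0) = 0
G(1) = mex{} = 0
G(2) = mex{} = 0
G(3) = mex{0} = 1
G(4) = mex{0} = 1
G(5) = mex{0} = 1
G(6) = mex{1} = 0
G(7) = mex{1,0} = 2
G(8) = mex{1,0,0} = 2
G(9) = mex{0,0,0} = 1
G(10) = mex{2,1,0} = 3
G(11) = mex{2,1,1,0} = 3
G(12) = mex{1,1,1,0} = 2
G(13) = mex{3,0,1,0} = 2
G(14) = mex{3,2,0,1} = 4
G(15) = mex{2,2,2,1} = 0
G(16) = mex{2,1,2,1} = 0
G(17) = mex{4,3,1,0} = 2
G(18) = mex{0,3,3,2} = 1
G(19) = mex{0,2,3,2} = 1
G(20) = mex{2,2,2,1} = 0
G(21) = mex{1,4,2,3} = 0
G(22) = mex{1,0,4,3} = 2
G(23) = mex{0,0,0,2} = 1
G(24) = mex{0,2,0,2} = 1
G(25) = mex{2,1,2,4} = 0
G(26) = mex{1,1,1,0} = 2
G(27) = mex{1,0,1,0} = 2
G(28) = mex{0,0,0,2} = 1
G(29) = mex{2,2,0,1} = 3
G(30) = mex{2,1,2,1} = 0
P-positions are exactly the n with G(n) = 0.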